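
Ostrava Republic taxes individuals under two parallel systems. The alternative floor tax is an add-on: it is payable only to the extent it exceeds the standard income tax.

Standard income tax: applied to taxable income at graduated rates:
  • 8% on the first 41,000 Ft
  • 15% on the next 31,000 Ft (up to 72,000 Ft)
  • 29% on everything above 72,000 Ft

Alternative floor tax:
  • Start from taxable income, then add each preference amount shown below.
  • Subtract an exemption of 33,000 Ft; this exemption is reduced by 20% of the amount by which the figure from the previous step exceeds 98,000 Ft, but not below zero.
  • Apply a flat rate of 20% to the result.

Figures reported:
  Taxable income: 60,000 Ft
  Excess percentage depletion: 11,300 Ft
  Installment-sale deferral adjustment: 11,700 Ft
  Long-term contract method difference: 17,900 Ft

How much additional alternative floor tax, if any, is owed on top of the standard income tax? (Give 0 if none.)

7,566 Ft

Standard income tax:
  41,000 Ft × 8% = 3,280 Ft
  19,000 Ft × 15% = 2,850 Ft
  → 6,130 Ft

Alternative floor tax:
  Adjusted income: 60,000 Ft + 11,300 Ft + 11,700 Ft + 17,900 Ft = 100,900 Ft
  Exemption: 33,000 Ft − 20% × (100,900 Ft − 98,000 Ft) = 33,000 Ft − 580 Ft = 32,420 Ft
  Base: 100,900 Ft − 32,420 Ft = 68,480 Ft
  68,480 Ft × 20% = 13,696 Ft

Excess of alternative floor tax over standard income tax: 13,696 Ft − 6,130 Ft = 7,566 Ft.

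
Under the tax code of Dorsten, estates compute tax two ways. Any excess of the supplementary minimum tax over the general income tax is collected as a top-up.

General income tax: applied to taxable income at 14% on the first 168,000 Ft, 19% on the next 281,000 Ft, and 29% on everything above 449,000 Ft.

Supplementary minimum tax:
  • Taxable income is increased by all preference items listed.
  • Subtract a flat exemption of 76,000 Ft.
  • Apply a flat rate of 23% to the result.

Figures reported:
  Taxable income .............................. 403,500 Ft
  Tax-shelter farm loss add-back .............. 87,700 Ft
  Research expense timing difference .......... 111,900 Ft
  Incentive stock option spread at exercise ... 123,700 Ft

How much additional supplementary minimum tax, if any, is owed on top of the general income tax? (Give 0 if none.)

81,419 Ft

General income tax:
  168,000 Ft × 14% = 23,520 Ft
  235,500 Ft × 19% = 44,745 Ft
  → 68,265 Ft

Supplementary minimum tax:
  Adjusted income: 403,500 Ft + 87,700 Ft + 111,900 Ft + 123,700 Ft = 726,800 Ft
  Less exemption 76,000 Ft → base 650,800 Ft
  650,800 Ft × 23% = 149,684 Ft

Excess of supplementary minimum tax over general income tax: 149,684 Ft − 68,265 Ft = 81,419 Ft.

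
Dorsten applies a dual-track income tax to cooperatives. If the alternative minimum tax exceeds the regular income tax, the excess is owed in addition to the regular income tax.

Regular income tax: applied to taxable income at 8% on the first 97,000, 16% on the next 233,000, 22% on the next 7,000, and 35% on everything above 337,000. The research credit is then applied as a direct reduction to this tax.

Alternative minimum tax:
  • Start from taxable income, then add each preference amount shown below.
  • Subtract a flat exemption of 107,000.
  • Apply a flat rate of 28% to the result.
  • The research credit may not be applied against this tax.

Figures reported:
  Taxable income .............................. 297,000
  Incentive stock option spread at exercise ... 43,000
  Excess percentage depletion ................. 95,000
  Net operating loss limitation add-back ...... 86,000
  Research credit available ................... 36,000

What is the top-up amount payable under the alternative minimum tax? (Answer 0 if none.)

Regular income tax:
  97,000 × 8% = 7,760
  200,000 × 16% = 32,000
  → 39,760
  Less research credit 36,000 → 3,760

Alternative minimum tax:
  Adjusted income: 297,000 + 43,000 + 95,000 + 86,000 = 521,000
  Less exemption 107,000 → base 414,000
  414,000 × 28% = 115,920

Excess of alternative minimum tax over regular income tax: 115,920 − 3,760 = 112,160.

112,160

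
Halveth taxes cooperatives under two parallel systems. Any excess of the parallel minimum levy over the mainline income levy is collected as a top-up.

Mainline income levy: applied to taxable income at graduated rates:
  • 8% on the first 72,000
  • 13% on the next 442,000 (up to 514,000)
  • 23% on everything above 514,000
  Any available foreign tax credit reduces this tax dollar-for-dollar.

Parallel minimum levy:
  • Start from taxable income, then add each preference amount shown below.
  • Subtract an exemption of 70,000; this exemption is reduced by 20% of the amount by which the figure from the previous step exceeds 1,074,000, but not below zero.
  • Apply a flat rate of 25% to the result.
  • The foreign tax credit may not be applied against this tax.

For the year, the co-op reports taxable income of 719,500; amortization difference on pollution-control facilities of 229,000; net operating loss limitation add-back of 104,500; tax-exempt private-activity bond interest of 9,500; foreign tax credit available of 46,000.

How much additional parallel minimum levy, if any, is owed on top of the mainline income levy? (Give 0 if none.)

Parallel minimum levy:
  Adjusted income: 719,500 + 229,000 + 104,500 + 9,500 = 1,062,500
  Exemption: 1,062,500 ≤ 1,074,000, so full 70,000 applies
  Base: 1,062,500 − 70,000 = 992,500
  992,500 × 25% = 248,125

Mainline income levy:
  72,000 × 8% = 5,760
  442,000 × 13% = 57,460
  205,500 × 23% = 47,265
  → 110,485
  Less foreign tax credit 46,000 → 64,485

Excess of parallel minimum levy over mainline income levy: 248,125 − 64,485 = 183,640.

183,640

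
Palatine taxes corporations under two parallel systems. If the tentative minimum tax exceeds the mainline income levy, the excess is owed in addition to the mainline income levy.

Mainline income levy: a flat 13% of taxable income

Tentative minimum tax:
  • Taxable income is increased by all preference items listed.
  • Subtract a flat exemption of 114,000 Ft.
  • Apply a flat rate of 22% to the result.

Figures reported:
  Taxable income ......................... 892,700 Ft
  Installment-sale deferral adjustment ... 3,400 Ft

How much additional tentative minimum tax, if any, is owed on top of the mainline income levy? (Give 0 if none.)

Tentative minimum tax:
  Adjusted income: 892,700 Ft + 3,400 Ft = 896,100 Ft
  Less exemption 114,000 Ft → base 782,100 Ft
  782,100 Ft × 22% = 172,062 Ft

Mainline income levy:
  892,700 Ft × 13% = 116,051 Ft

Excess of tentative minimum tax over mainline income levy: 172,062 Ft − 116,051 Ft = 56,011 Ft.

56,011 Ft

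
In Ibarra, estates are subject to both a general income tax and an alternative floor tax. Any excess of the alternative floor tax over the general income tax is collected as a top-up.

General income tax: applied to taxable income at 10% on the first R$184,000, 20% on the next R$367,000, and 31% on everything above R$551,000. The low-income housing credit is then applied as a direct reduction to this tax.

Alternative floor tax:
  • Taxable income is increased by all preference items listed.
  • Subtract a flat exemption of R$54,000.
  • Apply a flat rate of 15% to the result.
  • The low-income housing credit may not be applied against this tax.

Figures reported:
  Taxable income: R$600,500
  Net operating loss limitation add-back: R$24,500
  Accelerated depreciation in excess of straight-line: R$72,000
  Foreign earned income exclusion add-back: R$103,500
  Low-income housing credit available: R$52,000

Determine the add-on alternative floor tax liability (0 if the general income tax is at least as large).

R$56,830

Alternative floor tax:
  Adjusted income: R$600,500 + R$24,500 + R$72,000 + R$103,500 = R$800,500
  Less exemption R$54,000 → base R$746,500
  R$746,500 × 15% = R$111,975

General income tax:
  R$184,000 × 10% = R$18,400
  R$367,000 × 20% = R$73,400
  R$49,500 × 31% = R$15,345
  → R$107,145
  Less low-income housing credit R$52,000 → R$55,145

Excess of alternative floor tax over general income tax: R$111,975 − R$55,145 = R$56,830.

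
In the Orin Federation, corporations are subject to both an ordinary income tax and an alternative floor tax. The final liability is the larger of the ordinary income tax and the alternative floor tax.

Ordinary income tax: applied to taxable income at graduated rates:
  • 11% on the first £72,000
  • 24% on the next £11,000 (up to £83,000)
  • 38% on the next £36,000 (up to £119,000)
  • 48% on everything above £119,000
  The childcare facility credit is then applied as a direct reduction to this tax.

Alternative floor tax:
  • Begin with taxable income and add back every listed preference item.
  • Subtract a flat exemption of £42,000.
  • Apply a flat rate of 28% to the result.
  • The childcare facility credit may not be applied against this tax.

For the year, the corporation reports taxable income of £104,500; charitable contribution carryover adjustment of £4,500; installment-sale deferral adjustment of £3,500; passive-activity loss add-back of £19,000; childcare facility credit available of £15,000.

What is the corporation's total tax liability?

Ordinary income tax:
  £72,000 × 11% = £7,920
  £11,000 × 24% = £2,640
  £21,500 × 38% = £8,170
  → £18,730
  Less childcare facility credit £15,000 → £3,730

Alternative floor tax:
  Adjusted income: £104,500 + £4,500 + £3,500 + £19,000 = £131,500
  Less exemption £42,000 → base £89,500
  £89,500 × 28% = £25,060

£25,060 > £3,730, so the alternative floor tax is the binding amount.

£25,060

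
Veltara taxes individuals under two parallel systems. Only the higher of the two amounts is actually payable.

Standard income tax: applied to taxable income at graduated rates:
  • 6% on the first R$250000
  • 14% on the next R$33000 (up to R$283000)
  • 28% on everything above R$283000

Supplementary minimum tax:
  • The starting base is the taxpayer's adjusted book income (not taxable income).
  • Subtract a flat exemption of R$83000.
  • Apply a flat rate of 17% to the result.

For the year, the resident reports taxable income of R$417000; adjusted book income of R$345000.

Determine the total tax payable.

R$57140

Supplementary minimum tax:
  Base (adjusted book income): R$345000
  Less exemption R$83000 → base R$262000
  R$262000 × 17% = R$44540

Standard income tax:
  R$250000 × 6% = R$15000
  R$33000 × 14% = R$4620
  R$134000 × 28% = R$37520
  → R$57140

R$57140 > R$44540, so the standard income tax governs.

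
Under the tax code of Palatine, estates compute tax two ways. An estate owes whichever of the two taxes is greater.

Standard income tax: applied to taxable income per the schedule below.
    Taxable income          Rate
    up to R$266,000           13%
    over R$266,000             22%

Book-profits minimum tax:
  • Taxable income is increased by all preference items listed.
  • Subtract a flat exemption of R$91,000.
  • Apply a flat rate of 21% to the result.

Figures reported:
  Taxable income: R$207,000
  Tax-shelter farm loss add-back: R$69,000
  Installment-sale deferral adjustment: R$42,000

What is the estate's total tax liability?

R$47,670

Standard income tax:
  R$207,000 × 13% = R$26,910

Book-profits minimum tax:
  Adjusted income: R$207,000 + R$69,000 + R$42,000 = R$318,000
  Less exemption R$91,000 → base R$227,000
  R$227,000 × 21% = R$47,670

R$47,670 > R$26,910, so the book-profits minimum tax is the binding amount.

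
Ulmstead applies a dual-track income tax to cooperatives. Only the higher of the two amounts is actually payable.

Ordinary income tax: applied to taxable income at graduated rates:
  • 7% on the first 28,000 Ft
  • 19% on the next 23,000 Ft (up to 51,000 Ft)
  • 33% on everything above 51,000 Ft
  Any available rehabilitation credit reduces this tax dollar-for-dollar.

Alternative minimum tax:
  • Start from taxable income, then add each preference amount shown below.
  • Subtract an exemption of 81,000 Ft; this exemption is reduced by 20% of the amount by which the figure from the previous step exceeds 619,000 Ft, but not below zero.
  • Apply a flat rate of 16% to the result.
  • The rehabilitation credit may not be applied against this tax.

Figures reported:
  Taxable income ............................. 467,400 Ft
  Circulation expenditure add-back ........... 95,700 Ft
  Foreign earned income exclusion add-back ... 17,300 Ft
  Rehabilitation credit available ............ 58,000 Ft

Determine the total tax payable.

85,742 Ft

Ordinary income tax:
  28,000 Ft × 7% = 1,960 Ft
  23,000 Ft × 19% = 4,370 Ft
  416,400 Ft × 33% = 137,412 Ft
  → 143,742 Ft
  Less rehabilitation credit 58,000 Ft → 85,742 Ft

Alternative minimum tax:
  Adjusted income: 467,400 Ft + 95,700 Ft + 17,300 Ft = 580,400 Ft
  Exemption: 580,400 Ft ≤ 619,000 Ft, so full 81,000 Ft applies
  Base: 580,400 Ft − 81,000 Ft = 499,400 Ft
  499,400 Ft × 16% = 79,904 Ft

85,742 Ft > 79,904 Ft, so the ordinary income tax governs.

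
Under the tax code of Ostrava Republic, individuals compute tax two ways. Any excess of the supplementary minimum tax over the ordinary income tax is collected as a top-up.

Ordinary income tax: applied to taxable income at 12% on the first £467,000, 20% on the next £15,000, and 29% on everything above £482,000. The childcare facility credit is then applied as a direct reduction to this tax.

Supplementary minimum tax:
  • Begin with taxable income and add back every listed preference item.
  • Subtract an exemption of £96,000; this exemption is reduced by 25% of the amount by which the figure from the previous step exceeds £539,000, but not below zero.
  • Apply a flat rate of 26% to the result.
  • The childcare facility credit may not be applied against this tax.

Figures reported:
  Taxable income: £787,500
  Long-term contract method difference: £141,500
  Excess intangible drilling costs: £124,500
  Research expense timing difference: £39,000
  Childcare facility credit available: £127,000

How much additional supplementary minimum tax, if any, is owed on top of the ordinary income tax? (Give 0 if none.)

Supplementary minimum tax:
  Adjusted income: £787,500 + £141,500 + £124,500 + £39,000 = £1,092,500
  Exemption: 25% × (£1,092,500 − £539,000) = £138,375 ≥ £96,000, so the exemption is fully phased out
  Base: £1,092,500 − £0 = £1,092,500
  £1,092,500 × 26% = £284,050

Ordinary income tax:
  £467,000 × 12% = £56,040
  £15,000 × 20% = £3,000
  £305,500 × 29% = £88,595
  → £147,635
  Less childcare facility credit £127,000 → £20,635

Excess of supplementary minimum tax over ordinary income tax: £284,050 − £20,635 = £263,415.

£263,415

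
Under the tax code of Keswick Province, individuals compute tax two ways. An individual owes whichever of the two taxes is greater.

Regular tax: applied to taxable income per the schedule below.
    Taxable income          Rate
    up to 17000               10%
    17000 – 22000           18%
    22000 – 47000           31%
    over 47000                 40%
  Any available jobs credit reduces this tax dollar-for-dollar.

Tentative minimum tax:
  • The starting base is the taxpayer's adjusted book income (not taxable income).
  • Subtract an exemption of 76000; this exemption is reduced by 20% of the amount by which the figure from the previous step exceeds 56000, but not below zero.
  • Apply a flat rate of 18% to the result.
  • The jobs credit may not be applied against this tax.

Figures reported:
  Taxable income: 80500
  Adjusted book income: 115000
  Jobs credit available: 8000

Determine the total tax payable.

15750

Tentative minimum tax:
  Base (adjusted book income): 115000
  Exemption: 76000 − 20% × (115000 − 56000) = 76000 − 11800 = 64200
  Base: 115000 − 64200 = 50800
  50800 × 18% = 9144

Regular tax:
  17000 × 10% = 1700
  5000 × 18% = 900
  25000 × 31% = 7750
  33500 × 40% = 13400
  → 23750
  Less jobs credit 8000 → 15750

15750 > 9144, so the regular tax governs.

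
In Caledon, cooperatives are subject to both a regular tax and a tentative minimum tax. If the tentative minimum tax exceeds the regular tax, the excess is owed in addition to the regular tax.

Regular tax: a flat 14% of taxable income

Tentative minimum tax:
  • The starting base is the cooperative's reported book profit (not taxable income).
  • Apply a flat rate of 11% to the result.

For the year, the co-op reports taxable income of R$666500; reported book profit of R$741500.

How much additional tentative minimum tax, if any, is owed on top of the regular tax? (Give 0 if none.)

Regular tax:
  R$666500 × 14% = R$93310

Tentative minimum tax:
  Base (reported book profit): R$741500
  R$741500 × 11% = R$81565

R$81565 ≤ R$93310, so no add-on is due.

R$0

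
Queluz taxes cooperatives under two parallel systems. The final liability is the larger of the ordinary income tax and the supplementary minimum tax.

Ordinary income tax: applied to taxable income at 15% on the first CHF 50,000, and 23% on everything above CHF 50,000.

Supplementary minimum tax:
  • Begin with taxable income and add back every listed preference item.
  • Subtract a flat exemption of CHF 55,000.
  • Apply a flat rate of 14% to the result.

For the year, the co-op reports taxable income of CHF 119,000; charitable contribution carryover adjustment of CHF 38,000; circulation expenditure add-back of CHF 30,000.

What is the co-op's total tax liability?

Ordinary income tax:
  CHF 50,000 × 15% = CHF 7,500
  CHF 69,000 × 23% = CHF 15,870
  → CHF 23,370

Supplementary minimum tax:
  Adjusted income: CHF 119,000 + CHF 38,000 + CHF 30,000 = CHF 187,000
  Less exemption CHF 55,000 → base CHF 132,000
  CHF 132,000 × 14% = CHF 18,480

CHF 23,370 > CHF 18,480, so the ordinary income tax governs.

CHF 23,370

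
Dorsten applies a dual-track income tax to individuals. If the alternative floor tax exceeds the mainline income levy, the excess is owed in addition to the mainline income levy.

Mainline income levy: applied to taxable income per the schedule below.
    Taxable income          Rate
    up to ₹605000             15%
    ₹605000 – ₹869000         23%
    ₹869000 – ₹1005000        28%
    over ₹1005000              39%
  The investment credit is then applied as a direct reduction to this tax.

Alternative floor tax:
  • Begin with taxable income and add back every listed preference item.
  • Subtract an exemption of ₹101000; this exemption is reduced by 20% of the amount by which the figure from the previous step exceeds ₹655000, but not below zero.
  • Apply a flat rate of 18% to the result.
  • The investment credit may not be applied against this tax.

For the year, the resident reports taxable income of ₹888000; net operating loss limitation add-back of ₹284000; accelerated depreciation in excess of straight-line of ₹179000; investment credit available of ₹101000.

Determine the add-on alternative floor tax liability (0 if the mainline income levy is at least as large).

Mainline income levy:
  ₹605000 × 15% = ₹90750
  ₹264000 × 23% = ₹60720
  ₹19000 × 28% = ₹5320
  → ₹156790
  Less investment credit ₹101000 → ₹55790

Alternative floor tax:
  Adjusted income: ₹888000 + ₹284000 + ₹179000 = ₹1351000
  Exemption: 20% × (₹1351000 − ₹655000) = ₹139200 ≥ ₹101000, so the exemption is fully phased out
  Base: ₹1351000 − ₹0 = ₹1351000
  ₹1351000 × 18% = ₹243180

Excess of alternative floor tax over mainline income levy: ₹243180 − ₹55790 = ₹187390.

₹187390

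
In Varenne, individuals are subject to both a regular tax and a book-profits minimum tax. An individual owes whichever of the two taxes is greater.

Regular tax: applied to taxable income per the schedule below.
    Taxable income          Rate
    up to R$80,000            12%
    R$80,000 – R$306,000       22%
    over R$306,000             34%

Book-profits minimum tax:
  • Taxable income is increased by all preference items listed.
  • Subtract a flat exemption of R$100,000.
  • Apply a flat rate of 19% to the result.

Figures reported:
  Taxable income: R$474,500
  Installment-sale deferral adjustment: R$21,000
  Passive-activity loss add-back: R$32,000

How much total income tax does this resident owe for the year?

Book-profits minimum tax:
  Adjusted income: R$474,500 + R$21,000 + R$32,000 = R$527,500
  Less exemption R$100,000 → base R$427,500
  R$427,500 × 19% = R$81,225

Regular tax:
  R$80,000 × 12% = R$9,600
  R$226,000 × 22% = R$49,720
  R$168,500 × 34% = R$57,290
  → R$116,610

R$116,610 > R$81,225, so the regular tax governs.

R$116,610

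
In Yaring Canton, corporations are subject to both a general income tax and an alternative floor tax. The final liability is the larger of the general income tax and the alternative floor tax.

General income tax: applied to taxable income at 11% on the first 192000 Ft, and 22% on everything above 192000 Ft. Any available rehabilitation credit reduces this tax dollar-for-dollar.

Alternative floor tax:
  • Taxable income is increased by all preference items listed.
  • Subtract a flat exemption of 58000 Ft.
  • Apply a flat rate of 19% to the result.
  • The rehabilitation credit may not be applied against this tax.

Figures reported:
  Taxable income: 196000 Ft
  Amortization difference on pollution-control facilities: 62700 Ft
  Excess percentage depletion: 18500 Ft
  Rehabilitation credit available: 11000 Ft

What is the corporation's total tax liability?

41648 Ft

General income tax:
  192000 Ft × 11% = 21120 Ft
  4000 Ft × 22% = 880 Ft
  → 22000 Ft
  Less rehabilitation credit 11000 Ft → 11000 Ft

Alternative floor tax:
  Adjusted income: 196000 Ft + 62700 Ft + 18500 Ft = 277200 Ft
  Less exemption 58000 Ft → base 219200 Ft
  219200 Ft × 19% = 41648 Ft

41648 Ft > 11000 Ft, so the alternative floor tax is the binding amount.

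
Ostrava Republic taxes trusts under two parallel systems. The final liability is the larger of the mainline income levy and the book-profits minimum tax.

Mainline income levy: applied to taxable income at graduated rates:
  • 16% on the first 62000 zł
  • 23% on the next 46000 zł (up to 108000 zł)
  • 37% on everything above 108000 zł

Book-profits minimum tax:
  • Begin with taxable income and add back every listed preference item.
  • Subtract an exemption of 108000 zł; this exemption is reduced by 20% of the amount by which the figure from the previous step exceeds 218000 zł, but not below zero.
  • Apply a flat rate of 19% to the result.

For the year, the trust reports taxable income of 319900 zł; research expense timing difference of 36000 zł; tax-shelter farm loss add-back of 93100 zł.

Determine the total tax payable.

Mainline income levy:
  62000 zł × 16% = 9920 zł
  46000 zł × 23% = 10580 zł
  211900 zł × 37% = 78403 zł
  → 98903 zł

Book-profits minimum tax:
  Adjusted income: 319900 zł + 36000 zł + 93100 zł = 449000 zł
  Exemption: 108000 zł − 20% × (449000 zł − 218000 zł) = 108000 zł − 46200 zł = 61800 zł
  Base: 449000 zł − 61800 zł = 387200 zł
  387200 zł × 19% = 73568 zł

98903 zł > 73568 zł, so the mainline income levy governs.

98903 zł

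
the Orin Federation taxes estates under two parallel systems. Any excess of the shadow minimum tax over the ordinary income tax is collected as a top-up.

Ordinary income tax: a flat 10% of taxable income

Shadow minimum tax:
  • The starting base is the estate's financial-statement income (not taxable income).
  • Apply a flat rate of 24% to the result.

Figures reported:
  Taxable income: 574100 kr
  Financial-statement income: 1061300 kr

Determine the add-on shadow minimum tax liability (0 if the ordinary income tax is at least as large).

197302 kr

Ordinary income tax:
  574100 kr × 10% = 57410 kr

Shadow minimum tax:
  Base (financial-statement income): 1061300 kr
  1061300 kr × 24% = 254712 kr

Excess of shadow minimum tax over ordinary income tax: 254712 kr − 57410 kr = 197302 kr.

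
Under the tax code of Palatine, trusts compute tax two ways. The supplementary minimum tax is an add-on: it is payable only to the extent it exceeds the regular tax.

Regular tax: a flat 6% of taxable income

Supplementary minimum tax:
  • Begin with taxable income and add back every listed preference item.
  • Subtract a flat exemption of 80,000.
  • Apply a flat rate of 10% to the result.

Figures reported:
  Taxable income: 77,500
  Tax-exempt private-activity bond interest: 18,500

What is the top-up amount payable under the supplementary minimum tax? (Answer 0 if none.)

0

Supplementary minimum tax:
  Adjusted income: 77,500 + 18,500 = 96,000
  Less exemption 80,000 → base 16,000
  16,000 × 10% = 1,600

Regular tax:
  77,500 × 6% = 4,650

1,600 ≤ 4,650, so no add-on is due.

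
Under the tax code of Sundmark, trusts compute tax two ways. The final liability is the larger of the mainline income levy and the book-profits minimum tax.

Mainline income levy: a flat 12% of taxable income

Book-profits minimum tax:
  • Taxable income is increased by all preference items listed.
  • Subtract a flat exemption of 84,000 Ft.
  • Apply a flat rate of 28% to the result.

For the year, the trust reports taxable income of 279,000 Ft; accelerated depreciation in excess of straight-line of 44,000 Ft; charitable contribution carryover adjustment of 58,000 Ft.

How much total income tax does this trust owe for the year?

83,160 Ft

Mainline income levy:
  279,000 Ft × 12% = 33,480 Ft

Book-profits minimum tax:
  Adjusted income: 279,000 Ft + 44,000 Ft + 58,000 Ft = 381,000 Ft
  Less exemption 84,000 Ft → base 297,000 Ft
  297,000 Ft × 28% = 83,160 Ft

83,160 Ft > 33,480 Ft, so the book-profits minimum tax is the binding amount.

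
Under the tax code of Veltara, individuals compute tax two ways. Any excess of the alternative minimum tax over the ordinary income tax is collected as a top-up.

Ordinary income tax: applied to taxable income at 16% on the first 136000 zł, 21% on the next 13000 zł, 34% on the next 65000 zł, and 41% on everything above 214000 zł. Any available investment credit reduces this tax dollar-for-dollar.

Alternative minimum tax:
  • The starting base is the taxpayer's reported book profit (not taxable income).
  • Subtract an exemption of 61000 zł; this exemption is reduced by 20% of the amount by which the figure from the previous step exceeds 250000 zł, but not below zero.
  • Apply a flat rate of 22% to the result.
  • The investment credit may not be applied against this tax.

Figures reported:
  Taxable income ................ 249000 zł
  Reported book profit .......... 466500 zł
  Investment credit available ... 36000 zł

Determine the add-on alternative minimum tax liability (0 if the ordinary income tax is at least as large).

Ordinary income tax:
  136000 zł × 16% = 21760 zł
  13000 zł × 21% = 2730 zł
  65000 zł × 34% = 22100 zł
  35000 zł × 41% = 14350 zł
  → 60940 zł
  Less investment credit 36000 zł → 24940 zł

Alternative minimum tax:
  Base (reported book profit): 466500 zł
  Exemption: 61000 zł − 20% × (466500 zł − 250000 zł) = 61000 zł − 43300 zł = 17700 zł
  Base: 466500 zł − 17700 zł = 448800 zł
  448800 zł × 22% = 98736 zł

Excess of alternative minimum tax over ordinary income tax: 98736 zł − 24940 zł = 73796 zł.

73796 zł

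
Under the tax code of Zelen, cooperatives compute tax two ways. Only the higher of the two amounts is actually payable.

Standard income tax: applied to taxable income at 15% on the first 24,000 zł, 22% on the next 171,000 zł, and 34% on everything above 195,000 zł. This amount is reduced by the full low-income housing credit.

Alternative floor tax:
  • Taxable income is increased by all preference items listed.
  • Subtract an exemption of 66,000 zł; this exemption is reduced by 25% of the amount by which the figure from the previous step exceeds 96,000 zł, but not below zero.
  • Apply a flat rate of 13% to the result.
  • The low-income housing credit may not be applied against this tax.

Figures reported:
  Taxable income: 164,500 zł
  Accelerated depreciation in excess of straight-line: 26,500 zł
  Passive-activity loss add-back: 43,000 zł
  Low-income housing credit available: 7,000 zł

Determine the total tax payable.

27,510 zł

Standard income tax:
  24,000 zł × 15% = 3,600 zł
  140,500 zł × 22% = 30,910 zł
  → 34,510 zł
  Less low-income housing credit 7,000 zł → 27,510 zł

Alternative floor tax:
  Adjusted income: 164,500 zł + 26,500 zł + 43,000 zł = 234,000 zł
  Exemption: 66,000 zł − 25% × (234,000 zł − 96,000 zł) = 66,000 zł − 34,500 zł = 31,500 zł
  Base: 234,000 zł − 31,500 zł = 202,500 zł
  202,500 zł × 13% = 26,325 zł

27,510 zł > 26,325 zł, so the standard income tax governs.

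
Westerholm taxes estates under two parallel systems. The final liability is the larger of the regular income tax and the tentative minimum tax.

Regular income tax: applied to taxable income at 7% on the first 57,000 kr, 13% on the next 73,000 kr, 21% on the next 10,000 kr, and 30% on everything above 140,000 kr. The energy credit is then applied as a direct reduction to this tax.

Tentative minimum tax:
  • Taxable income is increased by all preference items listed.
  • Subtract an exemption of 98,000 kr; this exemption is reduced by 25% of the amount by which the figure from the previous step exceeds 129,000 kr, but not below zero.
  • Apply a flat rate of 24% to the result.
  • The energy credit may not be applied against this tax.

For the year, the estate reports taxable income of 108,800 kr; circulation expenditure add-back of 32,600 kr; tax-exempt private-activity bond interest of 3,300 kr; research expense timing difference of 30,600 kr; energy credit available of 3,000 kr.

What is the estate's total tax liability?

21,330 kr

Regular income tax:
  57,000 kr × 7% = 3,990 kr
  51,800 kr × 13% = 6,734 kr
  → 10,724 kr
  Less energy credit 3,000 kr → 7,724 kr

Tentative minimum tax:
  Adjusted income: 108,800 kr + 32,600 kr + 3,300 kr + 30,600 kr = 175,300 kr
  Exemption: 98,000 kr − 25% × (175,300 kr − 129,000 kr) = 98,000 kr − 11,575 kr = 86,425 kr
  Base: 175,300 kr − 86,425 kr = 88,875 kr
  88,875 kr × 24% = 21,330 kr

21,330 kr > 7,724 kr, so the tentative minimum tax is the binding amount.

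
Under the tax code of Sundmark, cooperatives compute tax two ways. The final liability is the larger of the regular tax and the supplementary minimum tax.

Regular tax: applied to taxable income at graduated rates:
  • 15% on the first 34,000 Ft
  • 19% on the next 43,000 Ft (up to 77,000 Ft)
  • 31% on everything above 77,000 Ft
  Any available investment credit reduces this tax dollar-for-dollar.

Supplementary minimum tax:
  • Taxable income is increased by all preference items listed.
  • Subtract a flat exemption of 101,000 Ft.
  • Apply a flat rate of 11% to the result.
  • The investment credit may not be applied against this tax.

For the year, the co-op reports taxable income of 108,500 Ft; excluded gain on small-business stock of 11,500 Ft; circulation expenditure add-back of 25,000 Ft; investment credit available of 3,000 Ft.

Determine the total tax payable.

Regular tax:
  34,000 Ft × 15% = 5,100 Ft
  43,000 Ft × 19% = 8,170 Ft
  31,500 Ft × 31% = 9,765 Ft
  → 23,035 Ft
  Less investment credit 3,000 Ft → 20,035 Ft

Supplementary minimum tax:
  Adjusted income: 108,500 Ft + 11,500 Ft + 25,000 Ft = 145,000 Ft
  Less exemption 101,000 Ft → base 44,000 Ft
  44,000 Ft × 11% = 4,840 Ft

20,035 Ft > 4,840 Ft, so the regular tax governs.

20,035 Ft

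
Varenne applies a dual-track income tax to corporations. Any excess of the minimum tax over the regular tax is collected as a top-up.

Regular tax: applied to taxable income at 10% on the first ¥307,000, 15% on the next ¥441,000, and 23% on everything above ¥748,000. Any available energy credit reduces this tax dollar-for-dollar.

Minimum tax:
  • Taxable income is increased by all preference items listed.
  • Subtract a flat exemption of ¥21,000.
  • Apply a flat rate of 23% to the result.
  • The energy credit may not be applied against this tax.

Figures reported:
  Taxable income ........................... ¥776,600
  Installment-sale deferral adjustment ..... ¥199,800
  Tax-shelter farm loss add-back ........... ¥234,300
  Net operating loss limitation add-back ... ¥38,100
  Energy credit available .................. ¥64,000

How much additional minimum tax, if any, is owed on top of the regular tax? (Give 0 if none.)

Regular tax:
  ¥307,000 × 10% = ¥30,700
  ¥441,000 × 15% = ¥66,150
  ¥28,600 × 23% = ¥6,578
  → ¥103,428
  Less energy credit ¥64,000 → ¥39,428

Minimum tax:
  Adjusted income: ¥776,600 + ¥199,800 + ¥234,300 + ¥38,100 = ¥1,248,800
  Less exemption ¥21,000 → base ¥1,227,800
  ¥1,227,800 × 23% = ¥282,394

Excess of minimum tax over regular tax: ¥282,394 − ¥39,428 = ¥242,966.

¥242,966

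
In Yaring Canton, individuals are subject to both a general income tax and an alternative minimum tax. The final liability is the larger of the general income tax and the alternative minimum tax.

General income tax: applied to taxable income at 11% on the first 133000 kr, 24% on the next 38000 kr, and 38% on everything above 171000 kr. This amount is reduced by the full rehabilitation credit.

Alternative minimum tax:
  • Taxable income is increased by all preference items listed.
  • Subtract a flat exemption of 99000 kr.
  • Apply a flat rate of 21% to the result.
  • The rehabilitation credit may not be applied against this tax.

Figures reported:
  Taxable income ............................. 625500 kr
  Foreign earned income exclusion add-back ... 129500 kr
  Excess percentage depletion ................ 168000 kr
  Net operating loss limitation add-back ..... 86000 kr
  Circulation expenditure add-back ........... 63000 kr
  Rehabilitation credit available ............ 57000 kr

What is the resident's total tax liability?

Alternative minimum tax:
  Adjusted income: 625500 kr + 129500 kr + 168000 kr + 86000 kr + 63000 kr = 1072000 kr
  Less exemption 99000 kr → base 973000 kr
  973000 kr × 21% = 204330 kr

General income tax:
  133000 kr × 11% = 14630 kr
  38000 kr × 24% = 9120 kr
  454500 kr × 38% = 172710 kr
  → 196460 kr
  Less rehabilitation credit 57000 kr → 139460 kr

204330 kr > 139460 kr, so the alternative minimum tax is the binding amount.

204330 kr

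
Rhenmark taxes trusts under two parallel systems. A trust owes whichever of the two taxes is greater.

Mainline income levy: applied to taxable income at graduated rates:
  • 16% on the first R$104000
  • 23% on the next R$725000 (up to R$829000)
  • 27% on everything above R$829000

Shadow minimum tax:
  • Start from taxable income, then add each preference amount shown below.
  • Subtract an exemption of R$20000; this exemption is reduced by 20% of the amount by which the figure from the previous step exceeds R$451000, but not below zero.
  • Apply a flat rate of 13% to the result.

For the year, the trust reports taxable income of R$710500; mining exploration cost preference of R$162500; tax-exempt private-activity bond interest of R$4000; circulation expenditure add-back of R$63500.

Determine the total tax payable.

R$156135

Shadow minimum tax:
  Adjusted income: R$710500 + R$162500 + R$4000 + R$63500 = R$940500
  Exemption: 20% × (R$940500 − R$451000) = R$97900 ≥ R$20000, so the exemption is fully phased out
  Base: R$940500 − R$0 = R$940500
  R$940500 × 13% = R$122265

Mainline income levy:
  R$104000 × 16% = R$16640
  R$606500 × 23% = R$139495
  → R$156135

R$156135 > R$122265, so the mainline income levy governs.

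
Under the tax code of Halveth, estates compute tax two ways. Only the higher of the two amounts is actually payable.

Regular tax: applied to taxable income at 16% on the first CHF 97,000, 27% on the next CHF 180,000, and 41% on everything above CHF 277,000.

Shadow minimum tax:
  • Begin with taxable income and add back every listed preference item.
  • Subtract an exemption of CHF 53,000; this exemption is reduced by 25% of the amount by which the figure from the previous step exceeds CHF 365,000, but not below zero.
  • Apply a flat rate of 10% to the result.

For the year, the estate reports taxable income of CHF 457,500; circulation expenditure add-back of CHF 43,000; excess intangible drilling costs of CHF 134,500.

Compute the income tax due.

CHF 138,125

Shadow minimum tax:
  Adjusted income: CHF 457,500 + CHF 43,000 + CHF 134,500 = CHF 635,000
  Exemption: 25% × (CHF 635,000 − CHF 365,000) = CHF 67,500 ≥ CHF 53,000, so the exemption is fully phased out
  Base: CHF 635,000 − CHF 0 = CHF 635,000
  CHF 635,000 × 10% = CHF 63,500

Regular tax:
  CHF 97,000 × 16% = CHF 15,520
  CHF 180,000 × 27% = CHF 48,600
  CHF 180,500 × 41% = CHF 74,005
  → CHF 138,125

CHF 138,125 > CHF 63,500, so the regular tax governs.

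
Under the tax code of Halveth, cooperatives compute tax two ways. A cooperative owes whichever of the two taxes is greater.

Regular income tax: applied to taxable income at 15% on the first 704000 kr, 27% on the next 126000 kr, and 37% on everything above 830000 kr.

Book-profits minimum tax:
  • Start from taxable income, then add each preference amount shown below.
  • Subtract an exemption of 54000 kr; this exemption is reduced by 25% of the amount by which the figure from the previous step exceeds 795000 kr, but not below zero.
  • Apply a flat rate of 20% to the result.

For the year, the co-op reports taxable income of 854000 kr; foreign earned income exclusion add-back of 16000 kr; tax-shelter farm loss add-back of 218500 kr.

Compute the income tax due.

Regular income tax:
  704000 kr × 15% = 105600 kr
  126000 kr × 27% = 34020 kr
  24000 kr × 37% = 8880 kr
  → 148500 kr

Book-profits minimum tax:
  Adjusted income: 854000 kr + 16000 kr + 218500 kr = 1088500 kr
  Exemption: 25% × (1088500 kr − 795000 kr) = 73375 kr ≥ 54000 kr, so the exemption is fully phased out
  Base: 1088500 kr − 0 kr = 1088500 kr
  1088500 kr × 20% = 217700 kr

217700 kr > 148500 kr, so the book-profits minimum tax is the binding amount.

217700 kr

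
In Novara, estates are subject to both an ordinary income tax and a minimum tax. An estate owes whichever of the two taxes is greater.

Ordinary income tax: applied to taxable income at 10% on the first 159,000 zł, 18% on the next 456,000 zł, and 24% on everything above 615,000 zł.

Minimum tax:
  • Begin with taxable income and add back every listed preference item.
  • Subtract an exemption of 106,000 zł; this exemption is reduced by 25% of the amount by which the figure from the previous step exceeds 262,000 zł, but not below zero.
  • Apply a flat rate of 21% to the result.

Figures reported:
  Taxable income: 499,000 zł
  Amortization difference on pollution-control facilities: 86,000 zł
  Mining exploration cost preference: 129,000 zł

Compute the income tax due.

149,940 zł

Minimum tax:
  Adjusted income: 499,000 zł + 86,000 zł + 129,000 zł = 714,000 zł
  Exemption: 25% × (714,000 zł − 262,000 zł) = 113,000 zł ≥ 106,000 zł, so the exemption is fully phased out
  Base: 714,000 zł − 0 zł = 714,000 zł
  714,000 zł × 21% = 149,940 zł

Ordinary income tax:
  159,000 zł × 10% = 15,900 zł
  340,000 zł × 18% = 61,200 zł
  → 77,100 zł

149,940 zł > 77,100 zł, so the minimum tax is the binding amount.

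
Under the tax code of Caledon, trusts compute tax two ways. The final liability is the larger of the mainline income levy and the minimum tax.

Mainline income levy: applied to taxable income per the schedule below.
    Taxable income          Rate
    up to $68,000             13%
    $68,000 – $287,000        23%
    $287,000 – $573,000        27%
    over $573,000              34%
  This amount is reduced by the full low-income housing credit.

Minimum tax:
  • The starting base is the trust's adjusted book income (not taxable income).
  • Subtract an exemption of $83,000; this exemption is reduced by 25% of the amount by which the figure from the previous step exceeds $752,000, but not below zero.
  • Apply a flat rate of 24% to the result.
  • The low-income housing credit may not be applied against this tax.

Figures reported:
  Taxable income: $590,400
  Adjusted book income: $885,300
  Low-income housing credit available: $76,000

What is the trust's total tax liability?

Mainline income levy:
  $68,000 × 13% = $8,840
  $219,000 × 23% = $50,370
  $286,000 × 27% = $77,220
  $17,400 × 34% = $5,916
  → $142,346
  Less low-income housing credit $76,000 → $66,346

Minimum tax:
  Base (adjusted book income): $885,300
  Exemption: $83,000 − 25% × ($885,300 − $752,000) = $83,000 − $33,325 = $49,675
  Base: $885,300 − $49,675 = $835,625
  $835,625 × 24% = $200,550

$200,550 > $66,346, so the minimum tax is the binding amount.

$200,550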